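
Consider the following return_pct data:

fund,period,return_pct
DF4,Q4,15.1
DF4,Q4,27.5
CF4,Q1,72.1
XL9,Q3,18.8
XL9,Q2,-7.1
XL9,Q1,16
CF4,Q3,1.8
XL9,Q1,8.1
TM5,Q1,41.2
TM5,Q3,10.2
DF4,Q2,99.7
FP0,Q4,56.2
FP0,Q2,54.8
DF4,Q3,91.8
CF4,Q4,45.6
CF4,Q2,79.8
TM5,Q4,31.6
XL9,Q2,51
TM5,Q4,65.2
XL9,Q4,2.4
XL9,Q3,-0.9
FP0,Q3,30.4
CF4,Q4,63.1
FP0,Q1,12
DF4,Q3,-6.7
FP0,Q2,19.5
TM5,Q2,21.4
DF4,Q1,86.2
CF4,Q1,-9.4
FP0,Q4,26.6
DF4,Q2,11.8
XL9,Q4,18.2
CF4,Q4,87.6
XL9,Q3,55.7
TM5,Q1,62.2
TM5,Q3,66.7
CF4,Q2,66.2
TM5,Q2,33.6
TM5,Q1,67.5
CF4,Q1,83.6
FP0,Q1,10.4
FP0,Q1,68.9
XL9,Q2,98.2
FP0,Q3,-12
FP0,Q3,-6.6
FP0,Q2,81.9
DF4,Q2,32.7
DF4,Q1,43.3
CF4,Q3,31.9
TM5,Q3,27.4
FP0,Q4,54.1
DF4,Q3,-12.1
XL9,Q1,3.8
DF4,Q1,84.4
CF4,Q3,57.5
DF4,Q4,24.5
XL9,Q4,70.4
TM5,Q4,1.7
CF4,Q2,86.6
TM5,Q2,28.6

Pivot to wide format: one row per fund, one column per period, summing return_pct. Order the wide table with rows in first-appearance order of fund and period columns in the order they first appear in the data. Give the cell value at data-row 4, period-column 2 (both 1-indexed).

With rows in first-appearance order of fund, row 4 is fund=TM5. period columns in first-appearance order: Q4, Q1, Q3, Q2; column 2 is Q1.
Long rows with fund=TM5, period=Q1: 41.2 + 62.2 + 67.5 = 170.9.

170.9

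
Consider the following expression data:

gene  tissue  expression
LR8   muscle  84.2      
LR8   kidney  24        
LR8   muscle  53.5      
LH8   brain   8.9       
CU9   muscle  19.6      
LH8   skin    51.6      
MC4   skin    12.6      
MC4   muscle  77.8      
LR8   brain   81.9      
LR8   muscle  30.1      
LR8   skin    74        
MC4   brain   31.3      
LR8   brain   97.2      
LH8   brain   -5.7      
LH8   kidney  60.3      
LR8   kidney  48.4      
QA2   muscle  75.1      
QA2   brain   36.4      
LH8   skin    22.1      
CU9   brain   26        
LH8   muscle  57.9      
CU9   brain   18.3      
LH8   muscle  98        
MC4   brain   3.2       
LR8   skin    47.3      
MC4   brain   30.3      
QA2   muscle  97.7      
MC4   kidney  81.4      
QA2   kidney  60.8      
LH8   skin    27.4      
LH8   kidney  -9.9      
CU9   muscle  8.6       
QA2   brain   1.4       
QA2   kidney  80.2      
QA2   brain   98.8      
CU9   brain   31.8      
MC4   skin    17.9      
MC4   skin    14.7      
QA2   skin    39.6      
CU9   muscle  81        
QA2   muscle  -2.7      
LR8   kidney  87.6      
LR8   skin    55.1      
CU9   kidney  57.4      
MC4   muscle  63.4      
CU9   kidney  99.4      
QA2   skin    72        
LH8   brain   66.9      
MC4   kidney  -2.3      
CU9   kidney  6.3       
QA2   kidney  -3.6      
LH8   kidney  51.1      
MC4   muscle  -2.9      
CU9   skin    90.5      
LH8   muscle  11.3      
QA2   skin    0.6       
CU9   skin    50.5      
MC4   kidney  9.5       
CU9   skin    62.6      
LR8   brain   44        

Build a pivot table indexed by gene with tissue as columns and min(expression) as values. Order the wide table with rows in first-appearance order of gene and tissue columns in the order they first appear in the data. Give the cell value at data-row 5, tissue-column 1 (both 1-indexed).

-2.7

With rows in first-appearance order of gene, row 5 is gene=QA2. tissue columns in first-appearance order: muscle, kidney, brain, skin; column 1 is muscle.
Long rows with gene=QA2, tissue=muscle: min(75.1, 97.7, -2.7) = -2.7.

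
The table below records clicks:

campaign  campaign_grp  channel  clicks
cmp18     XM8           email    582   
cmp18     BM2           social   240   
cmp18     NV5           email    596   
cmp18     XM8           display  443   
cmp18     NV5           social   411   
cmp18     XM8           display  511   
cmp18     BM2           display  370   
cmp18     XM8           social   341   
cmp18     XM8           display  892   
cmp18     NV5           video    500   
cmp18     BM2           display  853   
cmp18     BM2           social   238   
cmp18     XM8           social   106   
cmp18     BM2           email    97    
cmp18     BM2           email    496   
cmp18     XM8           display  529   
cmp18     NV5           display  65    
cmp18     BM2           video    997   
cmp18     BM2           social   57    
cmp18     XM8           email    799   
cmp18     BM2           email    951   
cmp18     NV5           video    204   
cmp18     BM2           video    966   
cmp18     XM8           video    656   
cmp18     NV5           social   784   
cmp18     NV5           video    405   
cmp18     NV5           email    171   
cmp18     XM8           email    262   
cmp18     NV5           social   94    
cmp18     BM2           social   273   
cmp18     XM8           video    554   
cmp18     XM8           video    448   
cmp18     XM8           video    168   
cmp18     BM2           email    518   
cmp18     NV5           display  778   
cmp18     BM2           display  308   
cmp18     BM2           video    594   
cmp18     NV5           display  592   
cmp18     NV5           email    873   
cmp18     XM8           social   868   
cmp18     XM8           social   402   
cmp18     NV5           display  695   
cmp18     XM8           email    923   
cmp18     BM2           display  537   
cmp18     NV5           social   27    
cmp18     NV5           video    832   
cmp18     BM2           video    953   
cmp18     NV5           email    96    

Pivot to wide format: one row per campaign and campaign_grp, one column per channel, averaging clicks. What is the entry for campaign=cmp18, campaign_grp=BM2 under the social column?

202

Rows with campaign=cmp18, campaign_grp=BM2 and channel=social: clicks values are 240, 238, 57, 273.
(240 + 238 + 57 + 273) / 4 = 202.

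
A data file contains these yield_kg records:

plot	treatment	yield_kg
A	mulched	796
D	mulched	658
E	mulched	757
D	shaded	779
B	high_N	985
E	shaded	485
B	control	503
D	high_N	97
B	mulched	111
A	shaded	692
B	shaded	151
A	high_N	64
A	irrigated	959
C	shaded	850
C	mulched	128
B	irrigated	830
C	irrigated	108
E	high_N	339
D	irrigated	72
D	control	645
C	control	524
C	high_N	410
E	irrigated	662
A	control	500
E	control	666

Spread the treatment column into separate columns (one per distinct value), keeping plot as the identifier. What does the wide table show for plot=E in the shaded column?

Wide layout: rows indexed by plot, columns are the 5 distinct treatment values (mulched, shaded, high_N, control, irrigated).
Cell (plot=E, treatment=shaded) draws from the long row where plot=E and treatment=shaded, which has yield_kg=485.

485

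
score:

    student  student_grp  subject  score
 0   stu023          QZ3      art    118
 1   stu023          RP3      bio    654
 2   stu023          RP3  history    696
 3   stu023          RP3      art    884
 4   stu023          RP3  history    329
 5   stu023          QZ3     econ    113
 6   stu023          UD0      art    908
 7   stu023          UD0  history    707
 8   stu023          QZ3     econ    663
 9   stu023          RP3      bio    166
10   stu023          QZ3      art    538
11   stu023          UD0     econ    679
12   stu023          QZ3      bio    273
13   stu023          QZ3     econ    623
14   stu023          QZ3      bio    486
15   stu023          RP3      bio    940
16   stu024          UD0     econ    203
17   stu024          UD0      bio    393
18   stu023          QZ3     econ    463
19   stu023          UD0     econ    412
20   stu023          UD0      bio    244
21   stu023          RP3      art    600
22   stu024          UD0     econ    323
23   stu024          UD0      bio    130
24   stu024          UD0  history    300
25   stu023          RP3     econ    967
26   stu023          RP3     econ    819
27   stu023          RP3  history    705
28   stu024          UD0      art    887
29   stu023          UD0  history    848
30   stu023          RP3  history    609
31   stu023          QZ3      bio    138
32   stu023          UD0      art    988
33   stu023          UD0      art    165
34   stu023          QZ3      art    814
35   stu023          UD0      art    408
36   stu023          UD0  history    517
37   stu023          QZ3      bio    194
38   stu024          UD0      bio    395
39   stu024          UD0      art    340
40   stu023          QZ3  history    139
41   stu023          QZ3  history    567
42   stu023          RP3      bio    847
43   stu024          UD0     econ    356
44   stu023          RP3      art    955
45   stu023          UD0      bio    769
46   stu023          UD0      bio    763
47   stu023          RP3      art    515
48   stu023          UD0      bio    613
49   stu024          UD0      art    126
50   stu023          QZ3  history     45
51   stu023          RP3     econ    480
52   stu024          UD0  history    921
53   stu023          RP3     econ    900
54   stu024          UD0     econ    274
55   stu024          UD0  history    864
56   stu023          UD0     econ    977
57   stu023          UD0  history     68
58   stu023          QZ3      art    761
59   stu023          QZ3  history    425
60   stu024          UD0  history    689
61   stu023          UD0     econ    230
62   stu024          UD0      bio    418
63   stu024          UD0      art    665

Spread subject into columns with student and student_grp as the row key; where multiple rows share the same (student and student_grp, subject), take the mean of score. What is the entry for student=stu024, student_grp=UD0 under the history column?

Rows with student=stu024, student_grp=UD0 and subject=history: score values are 300, 921, 864, 689.
(300 + 921 + 864 + 689) / 4 = 693.50.

693.50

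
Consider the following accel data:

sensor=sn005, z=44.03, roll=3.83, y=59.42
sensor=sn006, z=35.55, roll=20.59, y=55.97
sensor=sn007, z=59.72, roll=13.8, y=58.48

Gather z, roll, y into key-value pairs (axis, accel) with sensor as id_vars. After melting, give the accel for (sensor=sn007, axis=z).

59.72

Unpivoting turns each (sensor, wide-column) pair into one long row.
The wide cell at row sn007, column z holds 59.72, so the long row (sn007, z) has accel=59.72.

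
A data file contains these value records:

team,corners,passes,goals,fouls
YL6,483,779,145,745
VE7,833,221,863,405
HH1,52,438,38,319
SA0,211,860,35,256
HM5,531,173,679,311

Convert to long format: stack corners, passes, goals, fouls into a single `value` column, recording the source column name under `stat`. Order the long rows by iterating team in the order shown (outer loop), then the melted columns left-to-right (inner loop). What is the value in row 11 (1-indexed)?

20 rows total (5 × 4). Row 11: index ⌊(11-1)/4⌋ = 2 into team → HH1; (11-1) mod 4 = 2 into the melted columns → goals.
So row 11 is (HH1, goals, 38); value = 38.

38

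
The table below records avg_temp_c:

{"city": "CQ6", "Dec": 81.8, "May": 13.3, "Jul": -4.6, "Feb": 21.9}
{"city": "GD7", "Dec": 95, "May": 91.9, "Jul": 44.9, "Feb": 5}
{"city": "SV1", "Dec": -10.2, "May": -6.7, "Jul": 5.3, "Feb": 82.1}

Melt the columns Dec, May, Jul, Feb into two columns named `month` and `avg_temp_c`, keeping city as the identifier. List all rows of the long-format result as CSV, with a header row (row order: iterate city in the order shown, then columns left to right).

city,month,avg_temp_c
CQ6,Dec,81.8
CQ6,May,13.3
CQ6,Jul,-4.6
CQ6,Feb,21.9
GD7,Dec,95
GD7,May,91.9
GD7,Jul,44.9
GD7,Feb,5
SV1,Dec,-10.2
SV1,May,-6.7
SV1,Jul,5.3
SV1,Feb,82.1

Each (city, column) pair becomes one row: 3 × 4 = 12 rows.
For example, (CQ6, Dec) → avg_temp_c=81.8.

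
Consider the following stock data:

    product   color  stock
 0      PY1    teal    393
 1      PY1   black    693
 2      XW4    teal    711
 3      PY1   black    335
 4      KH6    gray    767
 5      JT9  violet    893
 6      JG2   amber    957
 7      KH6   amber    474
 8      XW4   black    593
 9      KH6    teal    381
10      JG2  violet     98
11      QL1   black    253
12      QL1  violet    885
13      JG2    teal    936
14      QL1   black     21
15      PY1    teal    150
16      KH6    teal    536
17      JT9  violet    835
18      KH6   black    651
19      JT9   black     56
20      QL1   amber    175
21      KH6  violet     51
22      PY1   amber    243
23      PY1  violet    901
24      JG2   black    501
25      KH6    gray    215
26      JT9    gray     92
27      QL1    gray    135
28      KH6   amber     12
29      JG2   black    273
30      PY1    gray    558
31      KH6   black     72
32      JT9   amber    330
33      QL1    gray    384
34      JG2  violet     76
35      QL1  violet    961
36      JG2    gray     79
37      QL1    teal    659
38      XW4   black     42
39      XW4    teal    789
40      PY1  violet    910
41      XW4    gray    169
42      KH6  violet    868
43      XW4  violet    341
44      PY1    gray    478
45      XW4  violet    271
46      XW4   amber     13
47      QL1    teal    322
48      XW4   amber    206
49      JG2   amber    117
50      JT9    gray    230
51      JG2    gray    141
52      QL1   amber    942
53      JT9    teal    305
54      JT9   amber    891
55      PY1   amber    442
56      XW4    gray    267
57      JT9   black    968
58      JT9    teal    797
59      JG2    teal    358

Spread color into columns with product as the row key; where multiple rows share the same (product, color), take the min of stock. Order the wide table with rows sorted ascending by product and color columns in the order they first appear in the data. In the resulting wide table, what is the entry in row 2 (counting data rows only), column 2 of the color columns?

With rows sorted ascending by product, row 2 is product=JT9. color columns in first-appearance order: teal, black, gray, violet, amber; column 2 is black.
Long rows with product=JT9, color=black: min(56, 968) = 56.

56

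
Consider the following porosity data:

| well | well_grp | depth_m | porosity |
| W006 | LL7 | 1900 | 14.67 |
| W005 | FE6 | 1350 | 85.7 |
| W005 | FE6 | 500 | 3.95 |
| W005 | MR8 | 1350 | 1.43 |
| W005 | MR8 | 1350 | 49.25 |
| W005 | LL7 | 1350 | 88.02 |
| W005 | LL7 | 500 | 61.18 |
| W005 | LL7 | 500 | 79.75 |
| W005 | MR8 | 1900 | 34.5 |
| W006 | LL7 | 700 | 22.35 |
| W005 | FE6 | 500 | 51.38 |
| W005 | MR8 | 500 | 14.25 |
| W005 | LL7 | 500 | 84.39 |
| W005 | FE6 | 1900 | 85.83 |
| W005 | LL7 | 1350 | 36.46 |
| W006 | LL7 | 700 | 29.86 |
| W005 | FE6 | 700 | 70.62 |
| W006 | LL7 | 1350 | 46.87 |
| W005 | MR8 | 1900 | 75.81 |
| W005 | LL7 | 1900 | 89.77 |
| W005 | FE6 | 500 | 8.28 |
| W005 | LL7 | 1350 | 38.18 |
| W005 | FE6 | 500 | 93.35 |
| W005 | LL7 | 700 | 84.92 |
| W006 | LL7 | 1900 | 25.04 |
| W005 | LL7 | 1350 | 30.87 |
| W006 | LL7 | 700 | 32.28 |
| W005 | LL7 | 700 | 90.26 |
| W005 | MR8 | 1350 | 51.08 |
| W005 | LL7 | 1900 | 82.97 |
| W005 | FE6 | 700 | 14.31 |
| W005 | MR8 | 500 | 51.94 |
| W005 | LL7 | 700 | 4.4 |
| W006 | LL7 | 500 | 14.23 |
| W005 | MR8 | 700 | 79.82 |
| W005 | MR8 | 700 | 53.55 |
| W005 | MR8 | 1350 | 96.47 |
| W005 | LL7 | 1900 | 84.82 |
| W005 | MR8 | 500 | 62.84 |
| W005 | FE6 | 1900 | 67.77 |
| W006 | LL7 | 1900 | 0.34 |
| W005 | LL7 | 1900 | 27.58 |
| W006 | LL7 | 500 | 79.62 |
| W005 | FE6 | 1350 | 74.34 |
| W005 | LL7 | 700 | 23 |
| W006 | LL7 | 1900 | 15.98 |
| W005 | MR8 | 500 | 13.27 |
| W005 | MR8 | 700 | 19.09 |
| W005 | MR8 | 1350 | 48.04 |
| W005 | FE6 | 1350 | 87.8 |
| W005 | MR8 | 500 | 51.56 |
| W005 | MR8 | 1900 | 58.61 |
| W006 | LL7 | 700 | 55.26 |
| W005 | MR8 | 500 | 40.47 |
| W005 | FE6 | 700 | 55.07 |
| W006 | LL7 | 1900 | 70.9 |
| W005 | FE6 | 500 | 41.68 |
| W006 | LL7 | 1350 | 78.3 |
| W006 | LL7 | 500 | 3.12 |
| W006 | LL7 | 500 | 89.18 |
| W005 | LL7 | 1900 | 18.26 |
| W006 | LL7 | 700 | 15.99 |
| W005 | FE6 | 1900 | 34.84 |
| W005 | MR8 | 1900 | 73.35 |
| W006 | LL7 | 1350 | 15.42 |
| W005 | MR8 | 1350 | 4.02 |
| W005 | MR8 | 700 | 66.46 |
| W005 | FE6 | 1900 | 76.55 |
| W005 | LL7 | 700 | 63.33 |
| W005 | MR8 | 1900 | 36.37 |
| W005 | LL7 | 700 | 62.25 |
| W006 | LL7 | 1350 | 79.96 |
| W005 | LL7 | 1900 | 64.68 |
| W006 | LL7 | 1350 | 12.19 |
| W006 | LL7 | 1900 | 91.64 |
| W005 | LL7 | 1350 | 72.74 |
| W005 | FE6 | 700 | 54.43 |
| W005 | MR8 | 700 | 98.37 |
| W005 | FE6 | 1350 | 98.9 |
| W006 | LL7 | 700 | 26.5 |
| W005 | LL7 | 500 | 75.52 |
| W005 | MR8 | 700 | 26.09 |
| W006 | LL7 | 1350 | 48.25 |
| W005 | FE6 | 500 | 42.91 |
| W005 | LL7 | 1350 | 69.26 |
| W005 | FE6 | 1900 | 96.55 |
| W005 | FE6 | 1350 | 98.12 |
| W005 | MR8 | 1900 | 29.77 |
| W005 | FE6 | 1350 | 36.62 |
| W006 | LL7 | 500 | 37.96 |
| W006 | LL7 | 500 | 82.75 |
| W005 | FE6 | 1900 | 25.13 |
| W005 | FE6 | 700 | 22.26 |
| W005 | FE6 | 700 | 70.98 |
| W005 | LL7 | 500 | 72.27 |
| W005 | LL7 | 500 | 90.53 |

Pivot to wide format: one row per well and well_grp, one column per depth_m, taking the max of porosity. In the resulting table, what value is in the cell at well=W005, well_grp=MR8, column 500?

62.84

Rows with well=W005, well_grp=MR8 and depth_m=500: porosity values are 14.25, 51.94, 62.84, 13.27, 51.56, 40.47.
max(14.25, 51.94, 62.84, 13.27, 51.56, 40.47) = 62.84.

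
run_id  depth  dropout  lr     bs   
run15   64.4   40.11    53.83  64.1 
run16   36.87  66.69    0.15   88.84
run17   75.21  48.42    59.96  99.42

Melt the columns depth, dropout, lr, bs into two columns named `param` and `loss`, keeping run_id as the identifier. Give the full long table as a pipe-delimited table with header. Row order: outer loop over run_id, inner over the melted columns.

Each (run_id, column) pair becomes one row: 3 × 4 = 12 rows.
For example, (run15, depth) → loss=64.4.

| run_id | param | loss |
| run15 | depth | 64.4 |
| run15 | dropout | 40.11 |
| run15 | lr | 53.83 |
| run15 | bs | 64.1 |
| run16 | depth | 36.87 |
| run16 | dropout | 66.69 |
| run16 | lr | 0.15 |
| run16 | bs | 88.84 |
| run17 | depth | 75.21 |
| run17 | dropout | 48.42 |
| run17 | lr | 59.96 |
| run17 | bs | 99.42 |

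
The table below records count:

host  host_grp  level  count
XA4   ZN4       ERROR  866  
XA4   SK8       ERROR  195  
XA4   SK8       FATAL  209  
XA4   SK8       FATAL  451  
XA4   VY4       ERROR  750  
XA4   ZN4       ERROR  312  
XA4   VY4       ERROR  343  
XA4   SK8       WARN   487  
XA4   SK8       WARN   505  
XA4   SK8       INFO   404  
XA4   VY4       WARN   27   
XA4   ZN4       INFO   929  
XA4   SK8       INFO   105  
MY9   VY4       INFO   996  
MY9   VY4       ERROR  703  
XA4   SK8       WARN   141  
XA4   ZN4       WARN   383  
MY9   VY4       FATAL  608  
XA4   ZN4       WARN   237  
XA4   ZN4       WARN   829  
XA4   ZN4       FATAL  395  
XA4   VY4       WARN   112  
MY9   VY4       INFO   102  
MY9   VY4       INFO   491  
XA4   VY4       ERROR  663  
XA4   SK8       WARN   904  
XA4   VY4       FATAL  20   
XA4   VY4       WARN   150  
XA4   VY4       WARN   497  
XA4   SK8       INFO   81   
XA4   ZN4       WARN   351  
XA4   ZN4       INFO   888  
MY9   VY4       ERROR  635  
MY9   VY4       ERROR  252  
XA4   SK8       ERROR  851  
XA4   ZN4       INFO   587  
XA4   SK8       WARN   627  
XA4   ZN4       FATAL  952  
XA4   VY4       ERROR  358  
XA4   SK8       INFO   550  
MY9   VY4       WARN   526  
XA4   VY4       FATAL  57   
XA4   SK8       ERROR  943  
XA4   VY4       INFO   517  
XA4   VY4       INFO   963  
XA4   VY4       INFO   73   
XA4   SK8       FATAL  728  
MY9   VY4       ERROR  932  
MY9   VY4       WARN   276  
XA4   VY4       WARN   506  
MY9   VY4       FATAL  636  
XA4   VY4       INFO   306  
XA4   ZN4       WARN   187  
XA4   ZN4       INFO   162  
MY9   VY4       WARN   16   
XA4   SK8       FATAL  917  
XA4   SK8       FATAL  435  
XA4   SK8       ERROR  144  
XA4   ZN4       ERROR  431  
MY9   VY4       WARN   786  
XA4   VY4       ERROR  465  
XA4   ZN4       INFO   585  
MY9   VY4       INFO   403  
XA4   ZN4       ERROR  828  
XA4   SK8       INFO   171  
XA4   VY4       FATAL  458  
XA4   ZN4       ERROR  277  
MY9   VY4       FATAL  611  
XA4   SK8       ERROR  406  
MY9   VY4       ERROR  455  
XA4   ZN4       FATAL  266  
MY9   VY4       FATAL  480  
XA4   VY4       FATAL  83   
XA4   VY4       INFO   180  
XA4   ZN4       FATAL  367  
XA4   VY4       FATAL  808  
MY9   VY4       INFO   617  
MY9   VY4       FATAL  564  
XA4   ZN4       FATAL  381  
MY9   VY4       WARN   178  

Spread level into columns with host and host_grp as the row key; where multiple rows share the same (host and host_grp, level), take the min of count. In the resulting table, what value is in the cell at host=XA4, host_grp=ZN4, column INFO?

Rows with host=XA4, host_grp=ZN4 and level=INFO: count values are 929, 888, 587, 162, 585.
min(929, 888, 587, 162, 585) = 162.

162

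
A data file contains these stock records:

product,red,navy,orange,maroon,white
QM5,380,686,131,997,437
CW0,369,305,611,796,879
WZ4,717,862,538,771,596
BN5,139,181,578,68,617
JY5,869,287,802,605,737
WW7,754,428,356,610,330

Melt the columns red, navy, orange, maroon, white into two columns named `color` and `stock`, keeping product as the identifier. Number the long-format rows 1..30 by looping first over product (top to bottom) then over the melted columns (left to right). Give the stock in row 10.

879

30 rows total (6 × 5). Row 10: index ⌊(10-1)/5⌋ = 1 into product → CW0; (10-1) mod 5 = 4 into the melted columns → white.
So row 10 is (CW0, white, 879); stock = 879.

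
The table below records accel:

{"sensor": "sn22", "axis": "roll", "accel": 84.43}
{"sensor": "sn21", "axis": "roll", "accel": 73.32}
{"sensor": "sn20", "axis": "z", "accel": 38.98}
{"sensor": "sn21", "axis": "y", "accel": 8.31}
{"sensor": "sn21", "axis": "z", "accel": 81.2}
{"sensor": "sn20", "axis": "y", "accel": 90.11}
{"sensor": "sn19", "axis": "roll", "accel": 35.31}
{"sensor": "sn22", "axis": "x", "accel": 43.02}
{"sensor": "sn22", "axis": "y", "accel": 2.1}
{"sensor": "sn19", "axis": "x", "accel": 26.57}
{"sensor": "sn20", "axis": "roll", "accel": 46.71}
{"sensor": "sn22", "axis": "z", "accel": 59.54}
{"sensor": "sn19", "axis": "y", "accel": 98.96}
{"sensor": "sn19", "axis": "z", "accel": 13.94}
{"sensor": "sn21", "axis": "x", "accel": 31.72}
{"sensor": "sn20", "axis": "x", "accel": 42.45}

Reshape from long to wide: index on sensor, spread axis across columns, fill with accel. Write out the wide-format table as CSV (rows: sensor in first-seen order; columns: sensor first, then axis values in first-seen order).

Columns: sensor plus the 4 distinct axis values (roll, z, y, x).
For example, row sn22 column roll takes accel=84.43 from the long row (sn22, roll).

sensor,roll,z,y,x
sn22,84.43,59.54,2.1,43.02
sn21,73.32,81.2,8.31,31.72
sn20,46.71,38.98,90.11,42.45
sn19,35.31,13.94,98.96,26.57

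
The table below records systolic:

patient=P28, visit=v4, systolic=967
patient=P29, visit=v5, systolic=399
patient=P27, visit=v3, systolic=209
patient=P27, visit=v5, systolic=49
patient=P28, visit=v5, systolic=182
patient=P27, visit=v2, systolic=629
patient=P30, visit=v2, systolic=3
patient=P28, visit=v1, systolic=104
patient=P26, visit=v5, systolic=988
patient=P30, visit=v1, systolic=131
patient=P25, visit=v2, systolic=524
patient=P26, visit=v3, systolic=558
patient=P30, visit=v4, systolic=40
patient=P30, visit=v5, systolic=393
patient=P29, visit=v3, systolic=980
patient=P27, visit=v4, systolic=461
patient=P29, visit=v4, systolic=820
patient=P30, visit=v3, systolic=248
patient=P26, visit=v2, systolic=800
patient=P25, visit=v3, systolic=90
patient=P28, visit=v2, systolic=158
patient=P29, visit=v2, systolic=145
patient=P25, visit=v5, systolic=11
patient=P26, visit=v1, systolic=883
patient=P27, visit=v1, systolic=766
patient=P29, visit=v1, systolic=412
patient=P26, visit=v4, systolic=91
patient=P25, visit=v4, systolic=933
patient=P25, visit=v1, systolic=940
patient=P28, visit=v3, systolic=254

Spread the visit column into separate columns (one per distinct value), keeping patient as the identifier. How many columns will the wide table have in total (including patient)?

6

1 column for patient plus 5 distinct visit values → 6 columns.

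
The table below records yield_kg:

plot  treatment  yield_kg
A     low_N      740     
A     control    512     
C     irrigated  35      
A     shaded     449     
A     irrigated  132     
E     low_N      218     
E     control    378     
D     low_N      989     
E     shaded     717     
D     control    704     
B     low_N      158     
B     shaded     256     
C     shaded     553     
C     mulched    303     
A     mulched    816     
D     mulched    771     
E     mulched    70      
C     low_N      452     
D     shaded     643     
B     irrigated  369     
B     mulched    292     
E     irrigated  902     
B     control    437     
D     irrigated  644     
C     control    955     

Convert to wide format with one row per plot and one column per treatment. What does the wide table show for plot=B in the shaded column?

Wide layout: rows indexed by plot, columns are the 5 distinct treatment values (low_N, control, irrigated, shaded, mulched).
Cell (plot=B, treatment=shaded) draws from the long row where plot=B and treatment=shaded, which has yield_kg=256.

256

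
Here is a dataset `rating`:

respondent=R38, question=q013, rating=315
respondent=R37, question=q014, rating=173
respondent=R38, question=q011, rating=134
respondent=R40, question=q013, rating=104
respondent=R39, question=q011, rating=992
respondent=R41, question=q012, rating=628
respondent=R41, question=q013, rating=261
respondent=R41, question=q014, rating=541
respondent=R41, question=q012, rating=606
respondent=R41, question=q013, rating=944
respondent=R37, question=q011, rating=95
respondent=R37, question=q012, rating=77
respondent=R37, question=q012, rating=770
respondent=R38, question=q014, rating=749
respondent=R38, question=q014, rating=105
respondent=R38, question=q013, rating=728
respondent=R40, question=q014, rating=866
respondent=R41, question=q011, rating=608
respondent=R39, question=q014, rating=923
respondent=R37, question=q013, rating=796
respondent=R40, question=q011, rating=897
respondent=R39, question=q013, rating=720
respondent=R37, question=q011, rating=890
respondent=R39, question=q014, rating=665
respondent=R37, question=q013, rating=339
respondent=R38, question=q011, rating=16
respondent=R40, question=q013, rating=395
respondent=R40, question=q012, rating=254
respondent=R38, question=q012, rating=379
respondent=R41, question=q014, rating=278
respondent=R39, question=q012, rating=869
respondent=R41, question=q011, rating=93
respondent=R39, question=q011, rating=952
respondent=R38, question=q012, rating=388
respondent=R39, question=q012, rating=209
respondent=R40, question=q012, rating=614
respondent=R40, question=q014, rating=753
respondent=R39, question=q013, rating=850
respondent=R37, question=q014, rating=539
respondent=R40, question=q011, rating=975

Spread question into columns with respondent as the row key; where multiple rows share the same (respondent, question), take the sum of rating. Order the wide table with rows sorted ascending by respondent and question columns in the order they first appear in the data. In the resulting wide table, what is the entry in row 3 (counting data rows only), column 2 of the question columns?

With rows sorted ascending by respondent, row 3 is respondent=R39. question columns in first-appearance order: q013, q014, q011, q012; column 2 is q014.
Long rows with respondent=R39, question=q014: 923 + 665 = 1588.

1588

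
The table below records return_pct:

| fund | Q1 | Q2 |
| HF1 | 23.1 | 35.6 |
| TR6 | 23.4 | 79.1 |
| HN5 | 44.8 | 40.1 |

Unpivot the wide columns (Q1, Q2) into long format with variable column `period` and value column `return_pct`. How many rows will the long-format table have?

6

3 fund values × 2 melted columns = 6 rows.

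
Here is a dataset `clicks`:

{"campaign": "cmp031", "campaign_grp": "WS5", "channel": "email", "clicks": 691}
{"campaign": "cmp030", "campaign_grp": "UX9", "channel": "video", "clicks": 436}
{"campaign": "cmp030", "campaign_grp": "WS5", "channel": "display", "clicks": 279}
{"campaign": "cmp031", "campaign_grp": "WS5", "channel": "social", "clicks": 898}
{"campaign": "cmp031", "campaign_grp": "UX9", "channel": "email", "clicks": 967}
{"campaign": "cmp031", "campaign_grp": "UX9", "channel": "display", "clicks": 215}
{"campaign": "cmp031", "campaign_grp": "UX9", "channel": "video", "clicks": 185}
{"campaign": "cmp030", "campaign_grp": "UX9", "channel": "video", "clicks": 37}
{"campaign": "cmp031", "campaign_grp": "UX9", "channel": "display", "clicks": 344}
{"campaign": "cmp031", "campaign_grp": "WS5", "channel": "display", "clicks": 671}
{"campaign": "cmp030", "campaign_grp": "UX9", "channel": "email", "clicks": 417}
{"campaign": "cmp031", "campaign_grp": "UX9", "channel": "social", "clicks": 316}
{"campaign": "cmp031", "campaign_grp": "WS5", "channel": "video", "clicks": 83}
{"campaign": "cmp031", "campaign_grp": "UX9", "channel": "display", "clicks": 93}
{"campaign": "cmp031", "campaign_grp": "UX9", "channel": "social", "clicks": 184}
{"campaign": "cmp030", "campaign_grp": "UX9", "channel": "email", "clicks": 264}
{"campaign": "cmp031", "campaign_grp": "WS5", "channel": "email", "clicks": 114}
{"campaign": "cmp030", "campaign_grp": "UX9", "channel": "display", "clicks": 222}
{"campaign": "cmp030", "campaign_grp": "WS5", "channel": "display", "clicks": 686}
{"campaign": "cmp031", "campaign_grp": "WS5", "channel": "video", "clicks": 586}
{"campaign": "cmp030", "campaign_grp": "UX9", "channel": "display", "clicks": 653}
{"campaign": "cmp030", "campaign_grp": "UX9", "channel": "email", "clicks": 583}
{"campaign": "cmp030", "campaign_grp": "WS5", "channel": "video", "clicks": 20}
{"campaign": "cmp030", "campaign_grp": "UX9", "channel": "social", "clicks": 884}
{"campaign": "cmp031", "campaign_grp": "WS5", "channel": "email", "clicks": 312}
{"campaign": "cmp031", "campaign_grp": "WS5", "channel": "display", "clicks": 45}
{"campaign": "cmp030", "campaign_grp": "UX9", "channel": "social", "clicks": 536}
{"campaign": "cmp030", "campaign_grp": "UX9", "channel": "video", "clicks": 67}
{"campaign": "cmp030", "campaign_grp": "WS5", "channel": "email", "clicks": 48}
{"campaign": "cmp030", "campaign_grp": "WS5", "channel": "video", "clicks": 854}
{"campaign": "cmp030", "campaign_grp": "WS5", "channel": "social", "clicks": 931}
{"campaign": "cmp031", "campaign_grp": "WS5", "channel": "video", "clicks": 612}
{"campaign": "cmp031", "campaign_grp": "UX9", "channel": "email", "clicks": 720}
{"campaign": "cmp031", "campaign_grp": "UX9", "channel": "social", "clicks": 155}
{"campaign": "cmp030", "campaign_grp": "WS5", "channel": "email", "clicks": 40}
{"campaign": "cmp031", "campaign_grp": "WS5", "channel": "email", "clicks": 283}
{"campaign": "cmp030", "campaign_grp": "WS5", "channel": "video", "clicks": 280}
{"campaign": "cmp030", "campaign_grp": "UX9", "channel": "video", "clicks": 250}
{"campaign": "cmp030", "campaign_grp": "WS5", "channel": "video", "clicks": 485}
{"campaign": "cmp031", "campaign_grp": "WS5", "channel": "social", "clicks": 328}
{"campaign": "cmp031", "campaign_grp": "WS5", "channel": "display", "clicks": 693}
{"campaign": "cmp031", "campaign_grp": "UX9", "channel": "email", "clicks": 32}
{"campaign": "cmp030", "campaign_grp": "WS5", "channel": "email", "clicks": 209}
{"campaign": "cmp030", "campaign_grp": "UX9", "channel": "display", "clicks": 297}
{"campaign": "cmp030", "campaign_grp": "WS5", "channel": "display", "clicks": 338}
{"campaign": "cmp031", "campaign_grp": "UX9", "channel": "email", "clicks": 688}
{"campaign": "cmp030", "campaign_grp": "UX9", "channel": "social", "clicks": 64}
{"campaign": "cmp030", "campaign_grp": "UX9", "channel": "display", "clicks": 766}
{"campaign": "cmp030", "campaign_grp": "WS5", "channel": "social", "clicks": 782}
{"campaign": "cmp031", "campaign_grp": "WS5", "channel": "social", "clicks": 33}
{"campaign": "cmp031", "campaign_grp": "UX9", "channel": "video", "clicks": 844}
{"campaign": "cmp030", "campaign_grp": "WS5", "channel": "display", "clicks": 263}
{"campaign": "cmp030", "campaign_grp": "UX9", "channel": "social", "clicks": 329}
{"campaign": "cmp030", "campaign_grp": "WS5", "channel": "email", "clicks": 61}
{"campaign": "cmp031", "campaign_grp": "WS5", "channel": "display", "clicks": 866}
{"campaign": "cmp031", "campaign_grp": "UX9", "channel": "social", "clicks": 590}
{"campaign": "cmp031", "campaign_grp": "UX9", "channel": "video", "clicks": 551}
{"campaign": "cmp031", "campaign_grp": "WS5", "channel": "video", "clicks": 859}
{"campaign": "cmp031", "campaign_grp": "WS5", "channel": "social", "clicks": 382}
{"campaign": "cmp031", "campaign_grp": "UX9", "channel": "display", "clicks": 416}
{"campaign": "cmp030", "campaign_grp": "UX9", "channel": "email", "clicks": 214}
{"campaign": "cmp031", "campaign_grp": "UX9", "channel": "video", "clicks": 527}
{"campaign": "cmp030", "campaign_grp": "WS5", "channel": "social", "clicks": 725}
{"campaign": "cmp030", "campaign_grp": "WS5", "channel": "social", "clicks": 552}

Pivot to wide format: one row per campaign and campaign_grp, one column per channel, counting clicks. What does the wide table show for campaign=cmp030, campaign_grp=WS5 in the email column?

4

Rows with campaign=cmp030, campaign_grp=WS5 and channel=email: clicks values are 48, 40, 209, 61.
4 rows match — count = 4.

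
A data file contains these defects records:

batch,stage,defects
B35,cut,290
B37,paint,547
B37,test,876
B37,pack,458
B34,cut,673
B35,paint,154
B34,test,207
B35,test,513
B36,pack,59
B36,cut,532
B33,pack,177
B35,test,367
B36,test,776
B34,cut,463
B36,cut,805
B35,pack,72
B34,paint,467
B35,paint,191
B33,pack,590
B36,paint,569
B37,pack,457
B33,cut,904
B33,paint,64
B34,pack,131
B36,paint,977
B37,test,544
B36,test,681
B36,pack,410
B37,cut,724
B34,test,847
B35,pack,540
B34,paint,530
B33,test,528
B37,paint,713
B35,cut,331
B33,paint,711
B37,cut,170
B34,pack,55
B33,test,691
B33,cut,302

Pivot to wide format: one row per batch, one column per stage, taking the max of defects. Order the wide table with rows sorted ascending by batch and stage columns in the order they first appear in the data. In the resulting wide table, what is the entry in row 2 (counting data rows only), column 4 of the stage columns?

131

With rows sorted ascending by batch, row 2 is batch=B34. stage columns in first-appearance order: cut, paint, test, pack; column 4 is pack.
Long rows with batch=B34, stage=pack: max(131, 55) = 131.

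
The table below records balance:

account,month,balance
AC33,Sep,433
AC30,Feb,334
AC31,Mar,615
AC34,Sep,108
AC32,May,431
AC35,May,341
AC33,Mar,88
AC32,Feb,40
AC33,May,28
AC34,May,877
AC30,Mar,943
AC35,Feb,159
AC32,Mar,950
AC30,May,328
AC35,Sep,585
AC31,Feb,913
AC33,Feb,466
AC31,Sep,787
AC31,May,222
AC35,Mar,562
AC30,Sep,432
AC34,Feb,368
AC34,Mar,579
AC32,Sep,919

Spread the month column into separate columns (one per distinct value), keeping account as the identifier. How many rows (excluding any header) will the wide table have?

6 distinct account values → 6 rows.

6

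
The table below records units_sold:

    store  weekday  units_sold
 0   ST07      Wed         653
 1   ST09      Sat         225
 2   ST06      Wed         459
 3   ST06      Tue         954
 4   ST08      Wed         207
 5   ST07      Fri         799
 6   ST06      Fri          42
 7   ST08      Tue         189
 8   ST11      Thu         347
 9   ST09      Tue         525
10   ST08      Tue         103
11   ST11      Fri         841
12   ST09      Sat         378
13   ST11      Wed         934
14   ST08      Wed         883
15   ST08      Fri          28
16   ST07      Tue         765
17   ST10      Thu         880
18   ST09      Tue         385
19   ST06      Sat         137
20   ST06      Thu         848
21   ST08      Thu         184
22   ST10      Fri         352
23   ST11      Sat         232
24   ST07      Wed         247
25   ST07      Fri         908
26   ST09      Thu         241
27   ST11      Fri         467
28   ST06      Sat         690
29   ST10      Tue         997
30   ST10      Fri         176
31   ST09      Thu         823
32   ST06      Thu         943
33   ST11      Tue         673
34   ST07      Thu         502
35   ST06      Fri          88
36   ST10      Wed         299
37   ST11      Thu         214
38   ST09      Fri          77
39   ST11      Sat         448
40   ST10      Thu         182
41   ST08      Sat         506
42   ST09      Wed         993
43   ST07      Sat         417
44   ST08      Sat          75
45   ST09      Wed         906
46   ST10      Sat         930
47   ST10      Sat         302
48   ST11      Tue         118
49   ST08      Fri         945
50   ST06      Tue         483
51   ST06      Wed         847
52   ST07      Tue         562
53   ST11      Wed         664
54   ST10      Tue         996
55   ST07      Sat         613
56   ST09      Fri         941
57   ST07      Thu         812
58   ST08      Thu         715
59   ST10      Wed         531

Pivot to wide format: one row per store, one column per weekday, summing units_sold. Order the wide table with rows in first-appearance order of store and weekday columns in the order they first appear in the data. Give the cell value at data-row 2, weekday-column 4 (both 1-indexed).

1018

With rows in first-appearance order of store, row 2 is store=ST09. weekday columns in first-appearance order: Wed, Sat, Tue, Fri, Thu; column 4 is Fri.
Long rows with store=ST09, weekday=Fri: 77 + 941 = 1018.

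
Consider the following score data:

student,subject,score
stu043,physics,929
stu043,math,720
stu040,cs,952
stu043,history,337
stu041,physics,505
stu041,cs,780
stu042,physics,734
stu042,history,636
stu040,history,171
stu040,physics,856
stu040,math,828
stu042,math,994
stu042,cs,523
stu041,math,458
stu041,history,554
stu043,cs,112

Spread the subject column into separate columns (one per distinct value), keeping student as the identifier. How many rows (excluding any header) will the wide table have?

4

4 distinct student values → 4 rows.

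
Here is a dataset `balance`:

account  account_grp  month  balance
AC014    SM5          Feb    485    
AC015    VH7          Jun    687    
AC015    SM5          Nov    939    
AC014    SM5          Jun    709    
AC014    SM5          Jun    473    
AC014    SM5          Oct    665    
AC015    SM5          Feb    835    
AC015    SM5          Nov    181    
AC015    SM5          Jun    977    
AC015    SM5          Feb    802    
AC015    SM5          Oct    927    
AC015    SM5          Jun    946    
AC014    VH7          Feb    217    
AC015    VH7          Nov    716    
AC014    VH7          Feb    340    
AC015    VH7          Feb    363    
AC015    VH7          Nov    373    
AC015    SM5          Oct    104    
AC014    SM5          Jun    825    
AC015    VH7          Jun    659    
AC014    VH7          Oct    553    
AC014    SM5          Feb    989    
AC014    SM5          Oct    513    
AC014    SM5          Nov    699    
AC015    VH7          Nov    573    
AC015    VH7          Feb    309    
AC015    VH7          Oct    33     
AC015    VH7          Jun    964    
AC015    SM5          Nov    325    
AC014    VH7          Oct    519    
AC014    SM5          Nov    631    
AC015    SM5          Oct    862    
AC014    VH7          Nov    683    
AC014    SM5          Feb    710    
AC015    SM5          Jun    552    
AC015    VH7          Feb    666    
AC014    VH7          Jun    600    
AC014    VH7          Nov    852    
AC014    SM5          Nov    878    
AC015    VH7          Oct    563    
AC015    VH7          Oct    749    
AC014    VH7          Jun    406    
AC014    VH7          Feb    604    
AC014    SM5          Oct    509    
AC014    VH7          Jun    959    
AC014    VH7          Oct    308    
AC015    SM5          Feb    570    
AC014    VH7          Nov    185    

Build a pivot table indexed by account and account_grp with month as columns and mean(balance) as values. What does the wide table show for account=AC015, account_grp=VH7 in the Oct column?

Rows with account=AC015, account_grp=VH7 and month=Oct: balance values are 33, 563, 749.
(33 + 563 + 749) / 3 = 448.33.

448.33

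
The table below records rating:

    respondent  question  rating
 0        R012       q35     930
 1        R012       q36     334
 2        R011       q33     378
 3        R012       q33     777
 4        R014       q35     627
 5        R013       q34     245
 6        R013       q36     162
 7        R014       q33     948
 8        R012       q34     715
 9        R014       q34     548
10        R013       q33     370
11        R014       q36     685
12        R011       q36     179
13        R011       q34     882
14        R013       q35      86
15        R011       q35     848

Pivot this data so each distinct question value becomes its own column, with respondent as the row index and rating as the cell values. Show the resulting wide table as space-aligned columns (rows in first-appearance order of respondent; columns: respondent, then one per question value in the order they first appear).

respondent  q35  q36  q33  q34
R012        930  334  777  715
R011        848  179  378  882
R014        627  685  948  548
R013        86   162  370  245

Columns: respondent plus the 4 distinct question values (q35, q36, q33, q34).
For example, row R012 column q35 takes rating=930 from the long row (R012, q35).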